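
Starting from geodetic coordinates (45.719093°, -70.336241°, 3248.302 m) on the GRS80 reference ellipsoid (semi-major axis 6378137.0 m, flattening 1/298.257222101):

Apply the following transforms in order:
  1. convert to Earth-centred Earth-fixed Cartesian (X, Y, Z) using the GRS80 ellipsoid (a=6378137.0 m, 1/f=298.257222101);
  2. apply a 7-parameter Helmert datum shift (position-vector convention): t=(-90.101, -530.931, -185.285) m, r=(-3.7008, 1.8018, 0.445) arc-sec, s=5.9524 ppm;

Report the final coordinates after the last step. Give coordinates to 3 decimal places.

X=1501763.790 m, Y=-4203199.549 m, Z=4545733.264 m

start: φ=45.719093°, λ=-70.336241°, h=3248.302 m
→ ECEF (a=6378137.000, f=1/298.257222101): X=1501796.1747, Y=-4202728.4029, Z=4545829.2032
→ Helmert 7p (PV): X=1501763.7899, Y=-4203199.5485, Z=4545733.2637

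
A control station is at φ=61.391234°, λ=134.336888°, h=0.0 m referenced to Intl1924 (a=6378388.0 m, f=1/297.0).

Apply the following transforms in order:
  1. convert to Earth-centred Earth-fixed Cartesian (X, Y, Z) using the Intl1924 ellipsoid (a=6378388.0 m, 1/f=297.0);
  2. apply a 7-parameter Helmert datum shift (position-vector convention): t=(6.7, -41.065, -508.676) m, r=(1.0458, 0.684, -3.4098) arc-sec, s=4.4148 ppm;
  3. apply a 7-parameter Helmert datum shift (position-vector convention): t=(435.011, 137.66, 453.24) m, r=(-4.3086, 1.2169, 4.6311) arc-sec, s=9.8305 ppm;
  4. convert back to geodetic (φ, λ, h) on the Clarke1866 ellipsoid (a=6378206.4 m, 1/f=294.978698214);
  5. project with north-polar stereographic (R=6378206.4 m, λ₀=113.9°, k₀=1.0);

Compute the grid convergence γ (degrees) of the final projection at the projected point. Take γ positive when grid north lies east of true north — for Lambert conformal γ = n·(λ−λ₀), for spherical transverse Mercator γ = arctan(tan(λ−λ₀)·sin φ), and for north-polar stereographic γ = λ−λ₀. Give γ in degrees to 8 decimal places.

20.42821092

start: φ=61.391234°, λ=134.336888°, h=0.000 m
→ ECEF (a=6378388.000, f=1/297.0): X=-2140015.5691, Y=2190132.7249, Z=5576469.8148
→ Helmert 7p (PV): X=-2139963.6189, Y=2190108.4321, Z=5576003.9589
→ Helmert 7p (PV): X=-2139565.9210, Y=2190336.0511, Z=5576478.8901
→ geod (Bowring, a=6378206.400): φ=61.39371023°, λ=134.32821092°, h=221.6131 m
→ into stereo (λ₀=113.9°): φ=61.39371023°, λ−λ₀=20.42821092°
convergence γ = 20.42821092°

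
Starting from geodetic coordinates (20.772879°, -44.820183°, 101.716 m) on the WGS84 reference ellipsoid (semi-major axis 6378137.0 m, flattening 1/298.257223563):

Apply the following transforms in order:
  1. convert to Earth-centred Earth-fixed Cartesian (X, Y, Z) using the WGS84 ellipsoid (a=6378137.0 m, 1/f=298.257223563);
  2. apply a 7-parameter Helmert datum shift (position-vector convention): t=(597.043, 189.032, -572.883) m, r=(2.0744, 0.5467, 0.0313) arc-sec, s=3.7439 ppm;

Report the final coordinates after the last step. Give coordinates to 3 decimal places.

start: φ=20.772879°, λ=-44.820183°, h=101.716 m
→ ECEF (a=6378137.000, f=1/298.257223563): X=4231906.7083, Y=-4205426.9045, Z=2247937.6424
→ Helmert 7p (PV): X=4232526.1914, Y=-4205275.5825, Z=2247319.6648

X=4232526.191 m, Y=-4205275.583 m, Z=2247319.665 m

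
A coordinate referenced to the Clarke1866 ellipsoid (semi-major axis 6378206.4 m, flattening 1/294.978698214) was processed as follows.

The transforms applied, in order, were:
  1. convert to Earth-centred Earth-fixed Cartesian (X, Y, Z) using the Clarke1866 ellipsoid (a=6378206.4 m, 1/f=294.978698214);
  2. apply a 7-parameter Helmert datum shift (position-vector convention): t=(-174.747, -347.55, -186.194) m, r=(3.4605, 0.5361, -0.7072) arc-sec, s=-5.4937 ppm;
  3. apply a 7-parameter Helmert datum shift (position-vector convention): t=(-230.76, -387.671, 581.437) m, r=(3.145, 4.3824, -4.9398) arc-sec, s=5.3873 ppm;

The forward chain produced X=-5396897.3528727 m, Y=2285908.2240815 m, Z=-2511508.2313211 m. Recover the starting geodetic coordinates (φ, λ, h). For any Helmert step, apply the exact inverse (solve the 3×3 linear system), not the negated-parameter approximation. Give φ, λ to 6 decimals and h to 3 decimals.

start: X=-5396897.3529, Y=2285908.2241, Z=-2511508.2313 m
→ Helmert⁻¹: X=-5396638.8934, Y=2286116.0301, Z=-2512225.6519
→ Helmert⁻¹: X=-5396495.1032, Y=2286415.4934, Z=-2512105.6434
→ geod (Bowring, a=6378206.400): φ=-23.34228200°, λ=157.03834200°, h=1724.9600 m

φ=-23.342282°, λ=157.038342°, h=1724.960 m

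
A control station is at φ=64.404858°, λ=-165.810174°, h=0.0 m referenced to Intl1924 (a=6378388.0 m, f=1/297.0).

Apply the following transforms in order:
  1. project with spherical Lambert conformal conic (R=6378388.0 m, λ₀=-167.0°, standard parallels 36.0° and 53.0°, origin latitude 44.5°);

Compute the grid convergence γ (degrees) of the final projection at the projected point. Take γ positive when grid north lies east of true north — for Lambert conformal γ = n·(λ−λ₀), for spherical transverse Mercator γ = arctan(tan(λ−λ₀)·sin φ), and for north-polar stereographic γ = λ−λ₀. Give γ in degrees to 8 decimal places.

0.83706308

start: φ=64.404858°, λ=-165.810174°, h=0.000 m
→ into lcc (λ₀=-167.0°): φ=64.40485800°, λ−λ₀=1.18982600°
convergence γ = 0.83706308°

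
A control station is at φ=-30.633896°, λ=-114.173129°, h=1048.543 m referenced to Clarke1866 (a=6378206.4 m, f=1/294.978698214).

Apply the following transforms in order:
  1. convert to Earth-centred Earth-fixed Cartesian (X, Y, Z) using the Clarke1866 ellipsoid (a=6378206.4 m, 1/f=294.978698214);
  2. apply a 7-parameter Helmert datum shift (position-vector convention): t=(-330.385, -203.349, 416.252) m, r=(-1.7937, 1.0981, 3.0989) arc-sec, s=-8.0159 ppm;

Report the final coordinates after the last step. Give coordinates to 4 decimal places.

X=-2249938.8990 m, Y=-5012285.8060 m, Z=-3230897.0617 m

start: φ=-30.633896°, λ=-114.173129°, h=1048.543 m
→ ECEF (a=6378206.400, f=1/294.978698214): X=-2249684.6443, Y=-5012060.7341, Z=-3231394.7779
→ Helmert 7p (PV): X=-2249938.8990, Y=-5012285.8060, Z=-3230897.0617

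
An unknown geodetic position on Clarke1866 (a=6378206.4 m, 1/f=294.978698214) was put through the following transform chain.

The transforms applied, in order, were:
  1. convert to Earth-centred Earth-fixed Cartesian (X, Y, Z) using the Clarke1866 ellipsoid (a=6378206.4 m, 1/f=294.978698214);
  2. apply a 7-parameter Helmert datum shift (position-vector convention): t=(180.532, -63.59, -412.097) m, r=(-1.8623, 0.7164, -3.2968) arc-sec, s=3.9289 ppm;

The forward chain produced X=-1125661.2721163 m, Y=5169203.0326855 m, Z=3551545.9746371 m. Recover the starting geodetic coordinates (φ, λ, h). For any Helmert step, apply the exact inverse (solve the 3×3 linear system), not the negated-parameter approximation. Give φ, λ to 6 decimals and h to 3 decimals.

φ=34.057808°, λ=102.287993°, h=735.030 m

start: X=-1125661.2721, Y=5169203.0327, Z=3551545.9746 m
→ Helmert⁻¹: X=-1125932.3386, Y=5169196.2473, Z=3551986.8769
→ geod (Bowring, a=6378206.400): φ=34.05780800°, λ=102.28799300°, h=735.0300 m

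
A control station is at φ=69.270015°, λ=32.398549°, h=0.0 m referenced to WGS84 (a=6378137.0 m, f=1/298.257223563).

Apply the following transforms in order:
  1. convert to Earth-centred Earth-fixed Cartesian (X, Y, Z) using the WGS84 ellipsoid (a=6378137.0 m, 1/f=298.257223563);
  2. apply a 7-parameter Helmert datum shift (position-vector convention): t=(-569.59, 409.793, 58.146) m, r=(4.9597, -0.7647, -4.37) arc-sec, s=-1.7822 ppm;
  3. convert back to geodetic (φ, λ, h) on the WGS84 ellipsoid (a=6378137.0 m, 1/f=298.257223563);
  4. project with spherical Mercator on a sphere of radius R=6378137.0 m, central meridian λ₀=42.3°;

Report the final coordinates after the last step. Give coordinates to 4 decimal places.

E=-1100831.6721 m, N=10836214.7392 m

start: φ=69.270015°, λ=32.398549°, h=0.000 m
→ ECEF (a=6378137.000, f=1/298.257223563): X=1911818.9858, Y=1213209.3073, Z=5942700.8115
→ Helmert 7p (PV): X=1911249.6602, Y=1213433.5399, Z=5942784.6262
→ geod (Bowring, a=6378137.000): φ=69.27330346°, λ=32.41106084°, h=-49.2074 m
→ merc (R=6378137.0, λ₀=42.3°): E=-1100831.6721, N=10836214.7392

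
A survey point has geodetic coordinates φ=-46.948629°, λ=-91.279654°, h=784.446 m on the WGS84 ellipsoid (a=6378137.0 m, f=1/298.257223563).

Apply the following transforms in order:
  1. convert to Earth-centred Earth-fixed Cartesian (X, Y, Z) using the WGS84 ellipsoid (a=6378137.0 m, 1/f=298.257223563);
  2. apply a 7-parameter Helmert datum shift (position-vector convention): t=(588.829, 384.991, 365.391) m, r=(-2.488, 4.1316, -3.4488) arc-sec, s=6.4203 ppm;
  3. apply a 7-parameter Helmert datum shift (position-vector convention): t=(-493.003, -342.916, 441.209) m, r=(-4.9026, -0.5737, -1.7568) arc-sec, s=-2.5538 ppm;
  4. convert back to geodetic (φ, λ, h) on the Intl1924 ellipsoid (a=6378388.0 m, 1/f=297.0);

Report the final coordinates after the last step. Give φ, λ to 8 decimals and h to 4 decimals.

start: φ=-46.948629°, λ=-91.279654°, h=784.446 m
→ ECEF (a=6378137.000, f=1/298.257223563): X=-97422.4671, Y=-4361310.2082, Z=-4638441.2986
→ Helmert 7p (PV): X=-97000.0975, Y=-4361007.5392, Z=-4638051.1291
→ Helmert 7p (PV): X=-97517.0961, Y=-4361448.7310, Z=-4637494.6910
→ geod (Bowring, a=6378388.000): φ=-46.94271236°, λ=-91.28085588°, h=-13.5502 m

φ=-46.94271236°, λ=-91.28085588°, h=-13.5502 m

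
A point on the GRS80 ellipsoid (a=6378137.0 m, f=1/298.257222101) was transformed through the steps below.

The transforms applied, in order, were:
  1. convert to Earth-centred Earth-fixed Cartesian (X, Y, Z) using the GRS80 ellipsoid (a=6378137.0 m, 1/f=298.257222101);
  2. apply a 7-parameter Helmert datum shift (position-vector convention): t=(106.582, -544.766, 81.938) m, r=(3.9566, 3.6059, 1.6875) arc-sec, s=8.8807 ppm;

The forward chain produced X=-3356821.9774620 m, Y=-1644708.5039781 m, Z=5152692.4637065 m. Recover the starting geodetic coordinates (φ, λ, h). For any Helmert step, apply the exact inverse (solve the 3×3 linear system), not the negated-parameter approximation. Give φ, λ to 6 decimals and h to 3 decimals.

φ=54.223371°, λ=-153.907648°, h=1502.595 m

start: X=-3356821.9775, Y=-1644708.5040, Z=5152692.4637 m
→ Helmert⁻¹: X=-3357002.2741, Y=-1644022.8357, Z=5152537.6164
→ geod (Bowring, a=6378137.000): φ=54.22337100°, λ=-153.90764800°, h=1502.5950 m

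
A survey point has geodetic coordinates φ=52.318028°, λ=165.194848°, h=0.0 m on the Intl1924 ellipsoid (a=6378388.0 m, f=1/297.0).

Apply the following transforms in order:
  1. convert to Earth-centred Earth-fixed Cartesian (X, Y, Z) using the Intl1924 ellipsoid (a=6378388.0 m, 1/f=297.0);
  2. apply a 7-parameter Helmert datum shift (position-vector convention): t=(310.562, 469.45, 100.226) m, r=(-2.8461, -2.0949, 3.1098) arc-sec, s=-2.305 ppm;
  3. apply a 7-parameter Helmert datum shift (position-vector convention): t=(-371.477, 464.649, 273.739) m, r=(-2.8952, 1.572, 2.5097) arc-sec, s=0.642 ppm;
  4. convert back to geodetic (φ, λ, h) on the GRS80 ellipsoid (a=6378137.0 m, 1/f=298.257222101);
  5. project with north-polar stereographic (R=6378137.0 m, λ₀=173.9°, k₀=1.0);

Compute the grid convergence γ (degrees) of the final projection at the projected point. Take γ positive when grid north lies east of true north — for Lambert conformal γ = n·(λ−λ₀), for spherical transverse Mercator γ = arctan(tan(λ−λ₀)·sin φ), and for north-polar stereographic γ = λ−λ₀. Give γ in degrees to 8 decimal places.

-8.71853972

start: φ=52.318028°, λ=165.194848°, h=0.000 m
→ ECEF (a=6378388.000, f=1/297.0): X=-3777485.7244, Y=998418.1688, Z=5024611.6395
→ Helmert 7p (PV): X=-3777232.5398, Y=998897.6963, Z=5024648.1420
→ Helmert 7p (PV): X=-3777580.3016, Y=999387.5552, Z=5024939.8732
→ geod (Bowring, a=6378137.000): φ=52.31662326°, λ=165.18146028°, h=660.9941 m
→ into stereo (λ₀=173.9°): φ=52.31662326°, λ−λ₀=-8.71853972°
convergence γ = -8.71853972°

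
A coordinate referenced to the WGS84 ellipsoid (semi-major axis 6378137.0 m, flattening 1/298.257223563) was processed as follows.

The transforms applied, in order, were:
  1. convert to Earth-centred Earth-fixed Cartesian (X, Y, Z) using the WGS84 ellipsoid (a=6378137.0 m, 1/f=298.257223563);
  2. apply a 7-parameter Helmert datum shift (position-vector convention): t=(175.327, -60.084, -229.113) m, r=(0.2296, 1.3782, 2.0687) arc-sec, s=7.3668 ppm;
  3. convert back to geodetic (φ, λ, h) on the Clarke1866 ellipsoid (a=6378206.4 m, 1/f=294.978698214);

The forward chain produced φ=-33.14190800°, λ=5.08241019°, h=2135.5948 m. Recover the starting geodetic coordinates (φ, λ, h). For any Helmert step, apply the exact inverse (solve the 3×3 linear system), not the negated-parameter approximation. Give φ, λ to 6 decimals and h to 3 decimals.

φ=-33.138677°, λ=5.082580°, h=1819.948 m

start: φ=-33.141908°, λ=5.082410°, h=2135.595 m
→ ECEF (a=6378206.400, f=1/294.978698214): X=5326766.6364, Y=473752.9593, Z=-3468131.9317
→ Helmert⁻¹: X=5326579.9922, Y=473752.2706, Z=-3467842.2083
→ geod (Bowring, a=6378137.000): φ=-33.13867700°, λ=5.08258000°, h=1819.9480 m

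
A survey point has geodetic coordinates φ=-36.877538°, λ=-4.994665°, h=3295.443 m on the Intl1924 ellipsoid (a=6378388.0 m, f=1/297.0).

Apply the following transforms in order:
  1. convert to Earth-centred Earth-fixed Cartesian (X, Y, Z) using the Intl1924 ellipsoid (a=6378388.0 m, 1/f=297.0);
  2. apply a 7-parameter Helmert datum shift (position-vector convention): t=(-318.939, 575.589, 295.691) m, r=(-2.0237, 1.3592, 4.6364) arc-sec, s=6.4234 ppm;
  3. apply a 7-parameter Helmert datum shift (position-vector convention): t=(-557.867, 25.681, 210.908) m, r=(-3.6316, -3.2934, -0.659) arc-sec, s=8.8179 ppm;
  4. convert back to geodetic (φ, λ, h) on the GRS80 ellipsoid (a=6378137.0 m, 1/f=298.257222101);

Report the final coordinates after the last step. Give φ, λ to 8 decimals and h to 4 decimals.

start: φ=-36.877538°, λ=-4.994665°, h=3295.443 m
→ ECEF (a=6378388.000, f=1/297.0): X=5091616.0870, Y=-444980.9644, Z=-3808569.0864
→ Helmert 7p (PV): X=5091314.7588, Y=-444331.1509, Z=-3808327.0454
→ Helmert 7p (PV): X=5090861.1744, Y=-444392.7063, Z=-3808060.6027
→ geod (Bowring, a=6378137.000): φ=-36.87742670°, λ=-4.98883140°, h=2565.9411 m

φ=-36.87742670°, λ=-4.98883140°, h=2565.9411 m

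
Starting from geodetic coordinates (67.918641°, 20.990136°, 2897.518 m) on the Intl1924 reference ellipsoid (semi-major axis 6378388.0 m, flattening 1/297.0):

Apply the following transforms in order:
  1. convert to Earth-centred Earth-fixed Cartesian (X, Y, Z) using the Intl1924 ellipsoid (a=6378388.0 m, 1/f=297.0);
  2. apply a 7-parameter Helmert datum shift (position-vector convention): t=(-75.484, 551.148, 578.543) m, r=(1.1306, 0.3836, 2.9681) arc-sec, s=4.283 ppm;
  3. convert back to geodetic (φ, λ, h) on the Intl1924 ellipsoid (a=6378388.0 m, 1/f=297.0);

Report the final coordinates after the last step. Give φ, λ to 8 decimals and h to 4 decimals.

φ=67.91954756°, λ=21.00304716°, h=3508.6281 m

start: φ=67.918641°, λ=20.990136°, h=2897.518 m
→ ECEF (a=6378388.000, f=1/297.0): X=2246176.3415, Y=861782.6622, Z=5890508.6331
→ Helmert 7p (PV): X=2246109.0318, Y=862337.5355, Z=5891112.9515
→ geod (Bowring, a=6378388.000): φ=67.91954756°, λ=21.00304716°, h=3508.6281 m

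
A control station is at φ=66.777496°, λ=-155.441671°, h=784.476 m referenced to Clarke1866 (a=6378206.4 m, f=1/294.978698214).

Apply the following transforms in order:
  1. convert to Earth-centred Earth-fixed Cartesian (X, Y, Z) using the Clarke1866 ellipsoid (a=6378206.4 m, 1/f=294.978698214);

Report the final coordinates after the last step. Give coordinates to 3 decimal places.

start: φ=66.777496°, λ=-155.441671°, h=784.476 m
→ ECEF (a=6378206.400, f=1/294.978698214): X=-2294287.1559, Y=-1048388.9501, Z=5839205.5353

X=-2294287.156 m, Y=-1048388.950 m, Z=5839205.535 m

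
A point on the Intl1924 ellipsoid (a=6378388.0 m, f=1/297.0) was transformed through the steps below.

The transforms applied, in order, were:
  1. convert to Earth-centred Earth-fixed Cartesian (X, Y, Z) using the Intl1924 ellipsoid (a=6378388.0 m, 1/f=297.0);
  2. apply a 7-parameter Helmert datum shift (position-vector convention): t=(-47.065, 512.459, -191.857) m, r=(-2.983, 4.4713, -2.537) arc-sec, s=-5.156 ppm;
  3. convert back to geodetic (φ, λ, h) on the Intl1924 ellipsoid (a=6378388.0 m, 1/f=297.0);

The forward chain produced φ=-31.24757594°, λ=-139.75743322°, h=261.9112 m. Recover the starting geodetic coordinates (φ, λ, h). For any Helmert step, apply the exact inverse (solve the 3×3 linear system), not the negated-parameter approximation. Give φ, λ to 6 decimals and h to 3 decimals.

φ=-31.246203°, λ=-139.752201°, h=448.081 m

start: φ=-31.247576°, λ=-139.757433°, h=261.911 m
→ ECEF (a=6378388.000, f=1/297.0): X=-4166380.6911, Y=-3526173.8147, Z=-3289575.5701
→ Helmert⁻¹: X=-4166240.4213, Y=-3526708.1277, Z=-3289541.9900
→ geod (Bowring, a=6378388.000): φ=-31.24620300°, λ=-139.75220100°, h=448.0810 m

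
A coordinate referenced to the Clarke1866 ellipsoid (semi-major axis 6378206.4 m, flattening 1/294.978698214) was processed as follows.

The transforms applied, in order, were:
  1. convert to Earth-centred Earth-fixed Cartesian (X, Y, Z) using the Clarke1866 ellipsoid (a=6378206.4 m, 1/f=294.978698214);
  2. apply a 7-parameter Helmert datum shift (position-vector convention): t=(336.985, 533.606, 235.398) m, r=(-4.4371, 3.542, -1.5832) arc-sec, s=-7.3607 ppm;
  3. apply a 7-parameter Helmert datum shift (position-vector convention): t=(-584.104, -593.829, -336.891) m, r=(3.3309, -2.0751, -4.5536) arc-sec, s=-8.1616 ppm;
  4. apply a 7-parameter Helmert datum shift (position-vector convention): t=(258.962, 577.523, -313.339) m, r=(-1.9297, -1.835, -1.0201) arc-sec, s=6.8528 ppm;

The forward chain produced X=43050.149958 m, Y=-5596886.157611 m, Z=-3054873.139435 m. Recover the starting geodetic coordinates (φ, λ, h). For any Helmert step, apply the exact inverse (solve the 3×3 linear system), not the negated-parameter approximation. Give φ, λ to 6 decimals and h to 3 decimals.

start: X=43050.1500, Y=-5596886.1576, Z=-3054873.1394 m
→ Helmert⁻¹: X=42791.4025, Y=-5597396.5339, Z=-3054591.6151
→ Helmert⁻¹: X=43468.6940, Y=-5596896.7455, Z=-3054189.7069
→ Helmert⁻¹: X=43227.4431, Y=-5597405.5122, Z=-3054567.2550
→ geod (Bowring, a=6378206.400): φ=-28.78490900°, λ=-89.55752700°, h=3544.7070 m

φ=-28.784909°, λ=-89.557527°, h=3544.707 m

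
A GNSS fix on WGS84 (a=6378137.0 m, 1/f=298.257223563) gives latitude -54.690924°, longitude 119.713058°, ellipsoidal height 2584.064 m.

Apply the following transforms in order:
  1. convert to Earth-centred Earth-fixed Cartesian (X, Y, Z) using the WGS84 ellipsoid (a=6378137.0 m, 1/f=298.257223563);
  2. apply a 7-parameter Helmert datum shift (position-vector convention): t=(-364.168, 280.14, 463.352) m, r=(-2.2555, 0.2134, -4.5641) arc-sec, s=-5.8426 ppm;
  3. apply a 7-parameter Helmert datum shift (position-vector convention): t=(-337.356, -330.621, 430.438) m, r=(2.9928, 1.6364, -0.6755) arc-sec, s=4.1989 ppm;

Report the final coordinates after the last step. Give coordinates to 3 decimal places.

X=-1832718.330 m, Y=3210243.215 m, Z=-5182751.306 m

start: φ=-54.690924°, λ=119.713058°, h=2584.064 m
→ ECEF (a=6378137.000, f=1/298.257223563): X=-1832054.8797, Y=3210233.9088, Z=-5183681.5299
→ Helmert 7p (PV): X=-1832342.6731, Y=3210479.1480, Z=-5183221.0999
→ Helmert 7p (PV): X=-1832718.3300, Y=3210243.2145, Z=-5182751.3062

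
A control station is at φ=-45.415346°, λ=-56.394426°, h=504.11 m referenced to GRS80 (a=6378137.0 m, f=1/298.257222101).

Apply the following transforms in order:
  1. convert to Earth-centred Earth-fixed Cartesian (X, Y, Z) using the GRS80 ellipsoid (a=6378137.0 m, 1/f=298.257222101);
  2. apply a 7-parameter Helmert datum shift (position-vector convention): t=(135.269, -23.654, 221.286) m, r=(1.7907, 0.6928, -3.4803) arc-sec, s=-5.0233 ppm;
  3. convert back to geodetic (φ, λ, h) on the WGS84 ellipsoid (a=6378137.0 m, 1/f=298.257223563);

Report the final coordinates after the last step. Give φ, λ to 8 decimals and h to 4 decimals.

start: φ=-45.415346°, λ=-56.394426°, h=504.110 m
→ ECEF (a=6378137.000, f=1/298.257222101): X=2482427.8963, Y=-3735565.8689, Z=-4520228.7755
→ Helmert 7p (PV): X=2482472.4831, Y=-3735573.4013, Z=-4520025.5513
→ geod (Bowring, a=6378137.000): φ=-45.41386417°, λ=-56.39400488°, h=381.0995 m

φ=-45.41386417°, λ=-56.39400488°, h=381.0995 m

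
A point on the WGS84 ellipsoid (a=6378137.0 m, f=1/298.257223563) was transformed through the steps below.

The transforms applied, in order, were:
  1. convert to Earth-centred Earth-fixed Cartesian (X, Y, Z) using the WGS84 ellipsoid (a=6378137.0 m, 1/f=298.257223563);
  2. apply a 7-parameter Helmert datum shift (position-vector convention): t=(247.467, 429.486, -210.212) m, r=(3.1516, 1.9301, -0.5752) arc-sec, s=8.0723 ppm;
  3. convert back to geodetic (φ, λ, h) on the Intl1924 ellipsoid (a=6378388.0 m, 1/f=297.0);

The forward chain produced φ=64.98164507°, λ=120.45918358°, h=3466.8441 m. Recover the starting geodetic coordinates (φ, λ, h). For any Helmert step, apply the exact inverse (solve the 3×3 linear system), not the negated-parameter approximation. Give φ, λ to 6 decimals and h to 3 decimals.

φ=64.982780°, λ=120.468508°, h=3678.187 m

start: φ=64.981645°, λ=120.459184°, h=3466.844 m
→ ECEF (a=6378388.000, f=1/297.0): X=-1371949.1796, Y=2332906.2511, Z=5760116.0643
→ Helmert⁻¹: X=-1372245.9752, Y=2332542.1229, Z=5760231.2972
→ geod (Bowring, a=6378137.000): φ=64.98278000°, λ=120.46850800°, h=3678.1870 m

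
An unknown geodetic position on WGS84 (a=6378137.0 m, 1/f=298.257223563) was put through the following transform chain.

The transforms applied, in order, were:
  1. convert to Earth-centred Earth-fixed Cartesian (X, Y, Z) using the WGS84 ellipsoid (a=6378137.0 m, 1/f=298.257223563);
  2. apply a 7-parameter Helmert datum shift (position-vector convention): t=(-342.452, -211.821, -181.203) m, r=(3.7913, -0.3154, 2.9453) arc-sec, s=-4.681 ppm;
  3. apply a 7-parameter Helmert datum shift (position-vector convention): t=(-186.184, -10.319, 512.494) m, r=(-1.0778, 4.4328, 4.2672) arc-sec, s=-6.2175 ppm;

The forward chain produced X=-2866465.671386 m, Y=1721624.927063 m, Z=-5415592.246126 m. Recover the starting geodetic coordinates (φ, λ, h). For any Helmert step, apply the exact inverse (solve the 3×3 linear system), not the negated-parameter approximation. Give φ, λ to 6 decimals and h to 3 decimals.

φ=-58.484848°, λ=149.000757°, h=2230.419 m

start: X=-2866465.6714, Y=1721624.9271, Z=-5415592.2461 m
→ Helmert⁻¹: X=-2866145.2910, Y=1721733.5465, Z=-5416191.0142
→ Helmert⁻¹: X=-2865799.9483, Y=1721894.7981, Z=-5416062.4312
→ geod (Bowring, a=6378137.000): φ=-58.48484800°, λ=149.00075700°, h=2230.4190 m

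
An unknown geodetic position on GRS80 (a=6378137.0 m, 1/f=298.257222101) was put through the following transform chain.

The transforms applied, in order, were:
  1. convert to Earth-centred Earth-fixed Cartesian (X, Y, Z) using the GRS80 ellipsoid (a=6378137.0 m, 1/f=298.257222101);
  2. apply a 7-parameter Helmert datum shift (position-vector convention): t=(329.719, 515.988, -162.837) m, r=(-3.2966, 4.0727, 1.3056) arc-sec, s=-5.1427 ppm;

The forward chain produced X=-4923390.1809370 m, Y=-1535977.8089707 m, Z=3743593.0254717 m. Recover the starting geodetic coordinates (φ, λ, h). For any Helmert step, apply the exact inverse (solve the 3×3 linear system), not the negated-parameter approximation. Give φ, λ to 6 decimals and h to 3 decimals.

start: X=-4923390.1809, Y=-1535977.8090, Z=3743593.0255 m
→ Helmert⁻¹: X=-4923828.8656, Y=-1536530.3647, Z=3743653.3372
→ geod (Bowring, a=6378137.000): φ=36.15501200°, λ=-162.66894200°, h=2644.3650 m

φ=36.155012°, λ=-162.668942°, h=2644.365 m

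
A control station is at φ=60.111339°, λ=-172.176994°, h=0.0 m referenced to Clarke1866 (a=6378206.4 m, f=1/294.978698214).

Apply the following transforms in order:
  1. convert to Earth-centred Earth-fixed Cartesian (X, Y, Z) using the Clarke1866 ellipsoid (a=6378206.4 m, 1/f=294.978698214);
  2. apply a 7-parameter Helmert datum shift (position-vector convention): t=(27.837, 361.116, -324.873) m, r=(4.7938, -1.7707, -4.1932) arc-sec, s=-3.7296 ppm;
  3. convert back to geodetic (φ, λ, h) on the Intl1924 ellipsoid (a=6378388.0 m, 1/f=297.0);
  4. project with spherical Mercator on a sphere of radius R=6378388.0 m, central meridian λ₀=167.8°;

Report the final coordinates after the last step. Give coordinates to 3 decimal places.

E=2228441.247 m, N=8424305.357 m

start: φ=60.111339°, λ=-172.176994°, h=0.000 m
→ ECEF (a=6378206.400, f=1/294.978698214): X=-3156824.1946, Y=-433722.5415, Z=5506471.6453
→ Helmert 7p (PV): X=-3156840.6718, Y=-433423.6078, Z=5506089.0553
→ geod (Bowring, a=6378388.000): φ=60.10867867°, λ=-172.18235944°, h=-635.4944 m
→ merc (R=6378388.0, λ₀=167.8°): E=2228441.2468, N=8424305.3566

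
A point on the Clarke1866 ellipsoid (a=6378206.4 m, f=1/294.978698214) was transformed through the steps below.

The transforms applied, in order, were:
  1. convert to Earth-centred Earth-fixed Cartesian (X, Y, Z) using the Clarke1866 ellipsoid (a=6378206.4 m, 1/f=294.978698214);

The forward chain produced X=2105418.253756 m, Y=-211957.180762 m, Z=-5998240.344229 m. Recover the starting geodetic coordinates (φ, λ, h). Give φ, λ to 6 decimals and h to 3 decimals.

start: X=2105418.2538, Y=-211957.1808, Z=-5998240.3442 m
→ geod (Bowring, a=6378206.400): φ=-70.68989900°, λ=-5.74872600°, h=1584.0570 m

φ=-70.689899°, λ=-5.748726°, h=1584.057 m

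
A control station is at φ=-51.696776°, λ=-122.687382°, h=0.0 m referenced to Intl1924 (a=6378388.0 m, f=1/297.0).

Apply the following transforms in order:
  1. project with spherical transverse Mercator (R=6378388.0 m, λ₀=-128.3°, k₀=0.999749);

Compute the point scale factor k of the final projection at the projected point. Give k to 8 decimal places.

1.00159101

start: φ=-51.696776°, λ=-122.687382°, h=0.000 m
→ into tm (λ₀=-128.3°): φ=-51.69677600°, λ−λ₀=5.61261800°
scale k = 1.00159101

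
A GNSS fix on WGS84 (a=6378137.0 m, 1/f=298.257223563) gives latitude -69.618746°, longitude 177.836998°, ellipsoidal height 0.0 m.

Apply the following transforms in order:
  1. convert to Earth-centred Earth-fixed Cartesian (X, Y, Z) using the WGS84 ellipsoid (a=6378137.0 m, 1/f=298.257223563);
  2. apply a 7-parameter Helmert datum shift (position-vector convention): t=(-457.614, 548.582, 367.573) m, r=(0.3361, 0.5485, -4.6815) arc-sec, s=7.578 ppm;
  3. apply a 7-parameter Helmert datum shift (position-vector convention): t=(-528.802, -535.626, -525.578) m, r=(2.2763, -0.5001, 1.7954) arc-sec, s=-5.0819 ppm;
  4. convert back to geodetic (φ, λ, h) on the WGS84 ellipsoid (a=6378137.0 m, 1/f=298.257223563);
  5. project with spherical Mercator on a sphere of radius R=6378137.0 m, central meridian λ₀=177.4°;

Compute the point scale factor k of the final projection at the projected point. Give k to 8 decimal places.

2.87031733

start: φ=-69.618746°, λ=177.836998°, h=0.000 m
→ ECEF (a=6378137.000, f=1/298.257223563): X=-2226259.1260, Y=84084.5851, Z=-5956360.1542
→ Helmert 7p (PV): X=-2226747.5414, Y=84694.0388, Z=-5956031.6614
→ Helmert 7p (PV): X=-2227251.3239, Y=84204.3294, Z=-5956531.4356
→ geod (Bowring, a=6378137.000): φ=-69.61091201°, λ=177.83488464°, h=507.4947 m
→ into merc (λ₀=177.4°): φ=-69.61091201°, λ−λ₀=0.43488464°
scale k = 2.87031733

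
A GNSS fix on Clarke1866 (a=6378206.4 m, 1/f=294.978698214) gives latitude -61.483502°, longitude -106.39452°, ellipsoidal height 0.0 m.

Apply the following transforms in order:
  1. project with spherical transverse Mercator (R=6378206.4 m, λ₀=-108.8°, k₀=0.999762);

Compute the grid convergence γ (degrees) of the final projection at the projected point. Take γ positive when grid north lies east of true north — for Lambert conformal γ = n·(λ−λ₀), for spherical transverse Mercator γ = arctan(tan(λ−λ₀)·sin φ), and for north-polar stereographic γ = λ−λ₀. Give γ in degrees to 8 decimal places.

start: φ=-61.483502°, λ=-106.394520°, h=0.000 m
→ into tm (λ₀=-108.8°): φ=-61.48350200°, λ−λ₀=2.40548000°
convergence γ = -2.11392941°

-2.11392941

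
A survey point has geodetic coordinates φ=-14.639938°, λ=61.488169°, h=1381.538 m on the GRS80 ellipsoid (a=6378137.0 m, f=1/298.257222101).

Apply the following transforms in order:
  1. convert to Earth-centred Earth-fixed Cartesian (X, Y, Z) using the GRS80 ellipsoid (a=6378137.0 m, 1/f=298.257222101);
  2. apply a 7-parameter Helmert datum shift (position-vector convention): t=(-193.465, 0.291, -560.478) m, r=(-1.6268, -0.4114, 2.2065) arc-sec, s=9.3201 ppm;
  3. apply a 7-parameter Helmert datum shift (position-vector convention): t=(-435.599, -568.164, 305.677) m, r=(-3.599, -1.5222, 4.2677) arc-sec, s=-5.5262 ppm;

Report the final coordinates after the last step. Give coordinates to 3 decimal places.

start: φ=-14.639938°, λ=61.488169°, h=1381.538 m
→ ECEF (a=6378137.000, f=1/298.257222101): X=2946962.9726, Y=5424958.9366, Z=-1601934.9100
→ Helmert 7p (PV): X=2946742.1351, Y=5425028.6794, Z=-1602547.2271
→ Helmert 7p (PV): X=2946189.8329, Y=5424463.5427, Z=-1602305.6056

X=2946189.833 m, Y=5424463.543 m, Z=-1602305.606 m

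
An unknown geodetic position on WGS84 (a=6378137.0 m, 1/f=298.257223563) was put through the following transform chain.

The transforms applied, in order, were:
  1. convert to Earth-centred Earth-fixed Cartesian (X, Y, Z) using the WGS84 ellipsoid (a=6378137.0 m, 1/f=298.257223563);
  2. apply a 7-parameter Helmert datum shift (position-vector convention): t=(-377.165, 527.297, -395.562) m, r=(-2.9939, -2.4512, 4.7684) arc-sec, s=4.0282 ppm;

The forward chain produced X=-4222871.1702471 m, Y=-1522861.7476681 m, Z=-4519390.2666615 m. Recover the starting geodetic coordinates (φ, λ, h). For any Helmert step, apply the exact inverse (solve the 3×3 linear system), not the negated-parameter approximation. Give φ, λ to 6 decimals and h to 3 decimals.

start: X=-4222871.1702, Y=-1522861.7477, Z=-4519390.2667 m
→ Helmert⁻¹: X=-4222565.9119, Y=-1523219.6997, Z=-4518948.4307
→ geod (Bowring, a=6378137.000): φ=-45.38344800°, λ=-160.16394300°, h=2202.7100 m

φ=-45.383448°, λ=-160.163943°, h=2202.710 m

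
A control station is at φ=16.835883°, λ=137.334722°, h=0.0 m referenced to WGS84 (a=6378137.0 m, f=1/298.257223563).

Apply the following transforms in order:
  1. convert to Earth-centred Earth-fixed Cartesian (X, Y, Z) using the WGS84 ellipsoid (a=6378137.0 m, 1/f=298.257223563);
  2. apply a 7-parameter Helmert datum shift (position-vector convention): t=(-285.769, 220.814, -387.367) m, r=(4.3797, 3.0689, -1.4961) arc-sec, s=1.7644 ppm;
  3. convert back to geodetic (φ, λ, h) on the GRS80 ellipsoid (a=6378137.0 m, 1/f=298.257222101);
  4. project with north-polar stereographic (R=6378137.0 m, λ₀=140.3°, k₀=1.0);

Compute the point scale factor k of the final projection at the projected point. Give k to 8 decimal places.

1.55088776

start: φ=16.835883°, λ=137.334722°, h=0.000 m
→ ECEF (a=6378137.000, f=1/298.257223563): X=-4490245.6559, Y=4138444.0150, Z=1835456.8836
→ Helmert 7p (PV): X=-4490482.0212, Y=4138665.7270, Z=1835227.4365
→ geod (Bowring, a=6378137.000): φ=16.83305056°, λ=137.33469533°, h=243.7256 m
→ into stereo (λ₀=140.3°): φ=16.83305056°, λ−λ₀=-2.96530467°
scale k = 1.55088776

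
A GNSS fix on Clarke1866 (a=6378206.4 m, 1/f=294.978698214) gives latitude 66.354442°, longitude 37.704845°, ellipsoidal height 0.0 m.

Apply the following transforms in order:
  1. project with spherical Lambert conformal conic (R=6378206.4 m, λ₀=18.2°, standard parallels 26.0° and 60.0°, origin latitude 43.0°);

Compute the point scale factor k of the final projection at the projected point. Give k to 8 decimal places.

1.05069263

start: φ=66.354442°, λ=37.704845°, h=0.000 m
→ into lcc (λ₀=18.2°): φ=66.35444200°, λ−λ₀=19.50484500°
scale k = 1.05069263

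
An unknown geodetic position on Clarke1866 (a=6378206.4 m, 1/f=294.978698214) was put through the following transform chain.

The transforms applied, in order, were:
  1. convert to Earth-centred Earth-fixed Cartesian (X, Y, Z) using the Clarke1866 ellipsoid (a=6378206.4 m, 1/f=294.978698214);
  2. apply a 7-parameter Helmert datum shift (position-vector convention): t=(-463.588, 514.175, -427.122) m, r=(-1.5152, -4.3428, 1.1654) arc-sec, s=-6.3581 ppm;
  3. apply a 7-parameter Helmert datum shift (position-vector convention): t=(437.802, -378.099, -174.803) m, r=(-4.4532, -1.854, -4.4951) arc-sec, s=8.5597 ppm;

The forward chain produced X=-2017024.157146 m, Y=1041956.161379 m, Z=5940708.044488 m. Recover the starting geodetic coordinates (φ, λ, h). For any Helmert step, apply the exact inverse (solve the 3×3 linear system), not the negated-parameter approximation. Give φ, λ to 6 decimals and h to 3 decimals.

start: X=-2017024.1571, Y=1041956.1614, Z=5940708.0445 m
→ Helmert⁻¹: X=-2017414.0027, Y=1042153.1114, Z=5940872.6290
→ Helmert⁻¹: X=-2016832.2608, Y=1041613.3096, Z=5941387.6415
→ geod (Bowring, a=6378206.400): φ=69.21985900°, λ=152.68545300°, h=914.6670 m

φ=69.219859°, λ=152.685453°, h=914.667 m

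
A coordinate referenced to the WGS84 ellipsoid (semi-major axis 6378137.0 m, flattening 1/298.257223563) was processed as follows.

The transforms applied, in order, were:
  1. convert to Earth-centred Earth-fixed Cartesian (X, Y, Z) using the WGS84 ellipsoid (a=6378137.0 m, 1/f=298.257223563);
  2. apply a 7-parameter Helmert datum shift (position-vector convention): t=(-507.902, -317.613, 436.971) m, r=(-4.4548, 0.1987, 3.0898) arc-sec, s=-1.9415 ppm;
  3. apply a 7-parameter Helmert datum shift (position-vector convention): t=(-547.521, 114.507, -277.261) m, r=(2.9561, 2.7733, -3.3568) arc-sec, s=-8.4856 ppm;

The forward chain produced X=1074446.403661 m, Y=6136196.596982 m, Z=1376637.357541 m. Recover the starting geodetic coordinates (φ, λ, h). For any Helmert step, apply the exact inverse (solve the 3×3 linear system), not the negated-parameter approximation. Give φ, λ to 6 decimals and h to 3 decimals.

start: X=1074446.4037, Y=6136196.5970, Z=1376637.3575 m
→ Helmert⁻¹: X=1074884.6730, Y=6136171.3842, Z=1376852.8138
→ Helmert⁻¹: X=1075485.2595, Y=6136455.0706, Z=1376552.0831
→ geod (Bowring, a=6378137.000): φ=12.54092800°, λ=80.05920900°, h=3117.5300 m

φ=12.540928°, λ=80.059209°, h=3117.530 m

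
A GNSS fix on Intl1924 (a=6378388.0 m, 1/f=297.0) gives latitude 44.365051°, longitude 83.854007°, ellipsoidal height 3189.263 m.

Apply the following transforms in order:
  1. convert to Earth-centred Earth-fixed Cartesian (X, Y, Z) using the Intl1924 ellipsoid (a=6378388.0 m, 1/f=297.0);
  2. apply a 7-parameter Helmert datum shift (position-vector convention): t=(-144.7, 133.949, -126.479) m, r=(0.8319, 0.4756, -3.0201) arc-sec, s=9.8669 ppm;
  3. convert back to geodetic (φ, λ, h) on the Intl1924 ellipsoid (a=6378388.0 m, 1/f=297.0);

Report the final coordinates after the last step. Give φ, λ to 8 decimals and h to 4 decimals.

φ=44.36371130°, λ=83.85500006°, h=3247.9058 m

start: φ=44.365051°, λ=83.854007°, h=3189.263 m
→ ECEF (a=6378388.000, f=1/297.0): X=489241.9791, Y=4543432.4880, Z=4439489.2312
→ Helmert 7p (PV): X=489178.8680, Y=4543586.1977, Z=4439423.7527
→ geod (Bowring, a=6378388.000): φ=44.36371130°, λ=83.85500006°, h=3247.9058 m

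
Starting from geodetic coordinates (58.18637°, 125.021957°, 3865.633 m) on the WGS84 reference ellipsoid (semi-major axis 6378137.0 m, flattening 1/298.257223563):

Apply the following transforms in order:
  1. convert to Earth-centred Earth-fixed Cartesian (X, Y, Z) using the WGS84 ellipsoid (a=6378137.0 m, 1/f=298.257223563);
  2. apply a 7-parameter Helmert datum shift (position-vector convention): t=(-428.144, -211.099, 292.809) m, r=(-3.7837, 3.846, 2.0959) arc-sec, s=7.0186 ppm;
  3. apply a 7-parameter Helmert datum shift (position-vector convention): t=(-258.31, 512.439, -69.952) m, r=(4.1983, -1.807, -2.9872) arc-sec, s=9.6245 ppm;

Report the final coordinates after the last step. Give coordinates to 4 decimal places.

X=-1936086.8330 m, Y=2762177.0267 m, Z=5400331.3096 m

start: φ=58.186370°, λ=125.021957°, h=3865.633 m
→ ECEF (a=6378137.000, f=1/298.257223563): X=-1935433.4750, Y=2761832.2145, Z=5399993.8983
→ Helmert 7p (PV): X=-1935802.5781, Y=2761719.8908, Z=5400310.0328
→ Helmert 7p (PV): X=-1936086.8330, Y=2762177.0267, Z=5400331.3096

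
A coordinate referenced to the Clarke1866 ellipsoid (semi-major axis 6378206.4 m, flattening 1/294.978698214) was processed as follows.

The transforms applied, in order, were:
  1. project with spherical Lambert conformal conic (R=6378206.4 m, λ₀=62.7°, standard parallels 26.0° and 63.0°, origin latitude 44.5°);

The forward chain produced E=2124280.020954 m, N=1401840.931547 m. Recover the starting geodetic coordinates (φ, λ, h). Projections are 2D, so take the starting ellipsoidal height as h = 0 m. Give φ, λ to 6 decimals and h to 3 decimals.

start: E=2124280.0210, N=1401840.9315 m
→ lcc⁻¹: φ=53.37036500°, λ=97.16990300°

φ=53.370365°, λ=97.169903°, h=0.000 m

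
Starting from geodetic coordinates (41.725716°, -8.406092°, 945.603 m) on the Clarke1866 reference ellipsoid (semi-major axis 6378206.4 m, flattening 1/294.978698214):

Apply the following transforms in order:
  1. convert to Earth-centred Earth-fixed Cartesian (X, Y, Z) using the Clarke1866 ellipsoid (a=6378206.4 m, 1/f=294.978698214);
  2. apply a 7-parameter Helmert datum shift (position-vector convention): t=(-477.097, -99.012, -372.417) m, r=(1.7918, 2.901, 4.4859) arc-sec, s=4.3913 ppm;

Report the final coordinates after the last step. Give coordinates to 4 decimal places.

start: φ=41.725716°, λ=-8.406092°, h=945.603 m
→ ECEF (a=6378206.400, f=1/294.978698214): X=4716940.5903, Y=-697049.6611, Z=4223344.5022
→ Helmert 7p (PV): X=4716558.7658, Y=-697085.8362, Z=4222918.2346

X=4716558.7658 m, Y=-697085.8362 m, Z=4222918.2346 m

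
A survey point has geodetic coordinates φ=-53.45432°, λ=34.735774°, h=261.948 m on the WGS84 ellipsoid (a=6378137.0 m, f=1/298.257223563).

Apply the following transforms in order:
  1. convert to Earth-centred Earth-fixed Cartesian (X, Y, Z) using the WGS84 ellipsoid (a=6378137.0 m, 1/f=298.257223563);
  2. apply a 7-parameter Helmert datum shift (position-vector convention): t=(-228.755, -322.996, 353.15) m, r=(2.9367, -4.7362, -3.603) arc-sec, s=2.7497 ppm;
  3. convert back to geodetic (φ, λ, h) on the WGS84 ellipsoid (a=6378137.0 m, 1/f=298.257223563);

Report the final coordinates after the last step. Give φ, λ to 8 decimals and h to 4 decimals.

start: φ=-53.454320°, λ=34.735774°, h=261.948 m
→ ECEF (a=6378137.000, f=1/298.257223563): X=3128002.3117, Y=2168822.1933, Z=-5101022.2139
→ Helmert 7p (PV): X=3127937.1712, Y=2168523.1474, Z=-5100580.3869
→ geod (Bowring, a=6378137.000): φ=-53.45357242°, λ=34.73263327°, h=-226.3438 m

φ=-53.45357242°, λ=34.73263327°, h=-226.3438 m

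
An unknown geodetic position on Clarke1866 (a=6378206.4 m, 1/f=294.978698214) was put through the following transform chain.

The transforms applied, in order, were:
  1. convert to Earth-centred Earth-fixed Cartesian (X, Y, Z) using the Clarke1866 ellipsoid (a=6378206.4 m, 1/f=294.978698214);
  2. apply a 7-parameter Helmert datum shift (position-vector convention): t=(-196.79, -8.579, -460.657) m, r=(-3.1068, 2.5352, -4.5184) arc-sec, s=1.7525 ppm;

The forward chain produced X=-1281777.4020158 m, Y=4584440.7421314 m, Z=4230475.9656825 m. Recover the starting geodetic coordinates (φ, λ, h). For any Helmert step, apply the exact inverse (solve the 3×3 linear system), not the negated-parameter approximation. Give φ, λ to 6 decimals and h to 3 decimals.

start: X=-1281777.4020, Y=4584440.7421, Z=4230475.9657 m
→ Helmert⁻¹: X=-1281730.7930, Y=4584349.4817, Z=4230982.5046
→ geod (Bowring, a=6378206.400): φ=41.82503400°, λ=105.62037400°, h=61.2870 m

φ=41.825034°, λ=105.620374°, h=61.287 m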